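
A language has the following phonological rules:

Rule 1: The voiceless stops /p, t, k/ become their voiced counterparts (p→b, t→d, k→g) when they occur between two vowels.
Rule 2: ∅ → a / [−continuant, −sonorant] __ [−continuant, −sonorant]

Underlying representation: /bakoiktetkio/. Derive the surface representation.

bagoikatetakio

Rule 1 (intervocalic voicing): /k/ is a voiceless stop between vowels /a/ and /o/, so it voices to [g]. /bakoiktetkio/ → bagoiktetkio.
Rule 2 (stop-cluster a-epenthesis): /k/ and /t/ form a stop–stop cluster, so [a] is inserted between them. /t/ and /k/ form a stop–stop cluster, so [a] is inserted between them. /bagoiktetkio/ → bagoikatetakio.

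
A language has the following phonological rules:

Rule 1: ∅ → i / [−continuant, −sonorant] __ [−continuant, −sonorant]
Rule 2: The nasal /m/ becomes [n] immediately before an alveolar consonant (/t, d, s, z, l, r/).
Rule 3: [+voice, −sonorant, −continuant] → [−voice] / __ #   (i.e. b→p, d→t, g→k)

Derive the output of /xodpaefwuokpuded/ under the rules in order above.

Rule 1 (stop-cluster i-epenthesis): /d/ and /p/ form a stop–stop cluster, so [i] is inserted between them. /k/ and /p/ form a stop–stop cluster, so [i] is inserted between them. /xodpaefwuokpuded/ → xodipaefwuokipuded.
Rule 2 (nasal place assimilation): no segment meets the environment; /xodipaefwuokipuded/ is unchanged.
Rule 3 (final devoicing): /d/ is a voiced stop in word-final position, so it devoices to [t]. /xodipaefwuokipuded/ → xodipaefwuokipudet.

xodipaefwuokipudet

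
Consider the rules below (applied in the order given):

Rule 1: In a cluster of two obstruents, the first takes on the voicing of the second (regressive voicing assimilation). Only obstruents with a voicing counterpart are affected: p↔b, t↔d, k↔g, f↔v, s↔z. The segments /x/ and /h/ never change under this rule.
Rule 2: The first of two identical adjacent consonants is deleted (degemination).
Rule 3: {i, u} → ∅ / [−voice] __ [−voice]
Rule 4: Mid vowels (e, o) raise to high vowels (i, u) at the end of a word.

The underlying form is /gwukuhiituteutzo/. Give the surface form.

gwukhiitteudzu

Rule 1 (regressive voicing assimilation): /t/ precedes the voiced obstruent /z/, so it voices to [d] by assimilation. /gwukuhiituteutzo/ → gwukuhiituteudzo.
Rule 2 (degemination): no segment meets the environment; /gwukuhiituteudzo/ is unchanged.
Rule 3 (high vowel syncope): /u/ is a high vowel flanked by voiceless consonants /k/ and /h/, so it deletes. /u/ is a high vowel flanked by voiceless consonants /t/ and /t/, so it deletes. /gwukuhiituteudzo/ → gwukhiitteudzo.
Rule 4 (final vowel raising): /o/ is a mid vowel in word-final position, so it raises to [u]. /gwukhiitteudzo/ → gwukhiitteudzu.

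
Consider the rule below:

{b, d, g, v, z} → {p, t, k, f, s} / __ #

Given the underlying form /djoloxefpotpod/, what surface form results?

djoloxefpotpot

/d/ is a voiced obstruent in word-final position, so it devoices to [t].
The other instance of /d/ does not occur in the required environment and remains unchanged.
Surface form: [djoloxefpotpot].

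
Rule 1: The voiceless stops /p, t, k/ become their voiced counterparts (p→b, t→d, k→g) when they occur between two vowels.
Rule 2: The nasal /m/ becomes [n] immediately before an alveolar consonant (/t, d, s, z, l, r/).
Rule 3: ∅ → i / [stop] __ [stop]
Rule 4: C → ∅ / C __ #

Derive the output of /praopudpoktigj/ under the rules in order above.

praobudipokitig

Rule 1 (intervocalic voicing): /p/ is a voiceless stop between vowels /o/ and /u/, so it voices to [b]. /praopudpoktigj/ → praobudpoktigj.
Rule 2 (nasal place assimilation): no segment meets the environment; /praobudpoktigj/ is unchanged.
Rule 3 (stop-cluster i-epenthesis): /d/ and /p/ form a stop–stop cluster, so [i] is inserted between them. /k/ and /t/ form a stop–stop cluster, so [i] is inserted between them. /praobudpoktigj/ → praobudipokitigj.
Rule 4 (final cluster simplification): /j/ is the second consonant of a word-final cluster /gj/, so it deletes. /praobudipokitigj/ → praobudipokitig.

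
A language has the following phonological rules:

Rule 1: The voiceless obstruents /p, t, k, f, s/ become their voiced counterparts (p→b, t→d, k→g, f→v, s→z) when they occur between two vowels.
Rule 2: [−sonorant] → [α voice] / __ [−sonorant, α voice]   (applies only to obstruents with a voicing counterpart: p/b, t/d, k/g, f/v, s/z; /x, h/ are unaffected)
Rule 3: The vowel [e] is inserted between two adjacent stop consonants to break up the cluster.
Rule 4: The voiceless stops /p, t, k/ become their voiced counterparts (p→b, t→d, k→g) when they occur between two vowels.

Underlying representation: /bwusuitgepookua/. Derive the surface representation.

bwuzuidegeboogua

Rule 1 (intervocalic voicing): /s/ is a voiceless obstruent between vowels /u/ and /u/, so it voices to [z]. /p/ is a voiceless obstruent between vowels /e/ and /o/, so it voices to [b]. /k/ is a voiceless obstruent between vowels /o/ and /u/, so it voices to [g]. /bwusuitgepookua/ → bwuzuitgeboogua.
Rule 2 (regressive voicing assimilation): /t/ precedes the voiced obstruent /g/, so it voices to [d] by assimilation. /bwuzuitgeboogua/ → bwuzuidgeboogua.
Rule 3 (stop-cluster e-epenthesis): /d/ and /g/ form a stop–stop cluster, so [e] is inserted between them. /bwuzuidgeboogua/ → bwuzuidegeboogua.
Rule 4 (intervocalic voicing): no segment meets the environment; /bwuzuidegeboogua/ is unchanged.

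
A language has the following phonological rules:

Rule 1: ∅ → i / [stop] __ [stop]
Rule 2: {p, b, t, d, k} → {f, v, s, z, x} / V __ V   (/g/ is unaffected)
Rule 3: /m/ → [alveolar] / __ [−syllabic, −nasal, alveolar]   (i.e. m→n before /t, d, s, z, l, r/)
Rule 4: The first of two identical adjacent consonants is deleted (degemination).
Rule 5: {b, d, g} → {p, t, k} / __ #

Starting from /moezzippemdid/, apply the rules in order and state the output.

moezififendit

Rule 1 (stop-cluster i-epenthesis): /p/ and /p/ form a stop–stop cluster, so [i] is inserted between them. /moezzippemdid/ → moezzipipemdid.
Rule 2 (intervocalic spirantization): /p/ is a stop between vowels /i/ and /i/, so it spirantizes to the fricative [f]. /p/ is a stop between vowels /i/ and /e/, so it spirantizes to the fricative [f]. /moezzipipemdid/ → moezzififemdid.
Rule 3 (nasal place assimilation): /m/ precedes the alveolar consonant /d/, so it assimilates in place to [n]. /moezzififemdid/ → moezzififendid.
Rule 4 (degemination): /zz/ is a geminate; the first /z/ deletes. /moezzififendid/ → moezififendid.
Rule 5 (final devoicing): /d/ is a voiced stop in word-final position, so it devoices to [t]. /moezififendid/ → moezififendit.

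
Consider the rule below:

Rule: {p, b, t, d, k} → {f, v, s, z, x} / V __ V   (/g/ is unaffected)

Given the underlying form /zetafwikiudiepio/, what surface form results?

zesafwixiuziefio

/t/ is a stop between vowels /e/ and /a/, so it spirantizes to the fricative [s].
/k/ is a stop between vowels /i/ and /i/, so it spirantizes to the fricative [x].
/d/ is a stop between vowels /u/ and /i/, so it spirantizes to the fricative [z].
/p/ is a stop between vowels /e/ and /i/, so it spirantizes to the fricative [f].
Surface form: [zesafwixiuziefio].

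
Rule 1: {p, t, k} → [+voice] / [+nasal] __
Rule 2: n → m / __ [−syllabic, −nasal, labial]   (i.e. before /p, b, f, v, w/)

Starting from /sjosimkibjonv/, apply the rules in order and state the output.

Rule 1 (post-nasal voicing): /k/ is a voiceless stop immediately after the nasal /m/, so it voices to [g]. /sjosimkibjonv/ → sjosimgibjonv.
Rule 2 (nasal place assimilation): /n/ precedes the labial consonant /v/, so it assimilates in place to [m]. /sjosimgibjonv/ → sjosimgibjomv.

sjosimgibjomv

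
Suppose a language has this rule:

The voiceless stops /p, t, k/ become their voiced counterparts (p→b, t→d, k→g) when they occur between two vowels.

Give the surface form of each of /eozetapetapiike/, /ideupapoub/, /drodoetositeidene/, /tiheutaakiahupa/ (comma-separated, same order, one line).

eozedabedabiige, ideubaboub, drodoedosideidene, tiheudaagiahuba

/eozetapetapiike/: /t/ is a voiceless stop between vowels /e/ and /a/, so it voices to [d]. /p/ is a voiceless stop between vowels /a/ and /e/, so it voices to [b]. /t/ is a voiceless stop between vowels /e/ and /a/, so it voices to [d]. /p/ is a voiceless stop between vowels /a/ and /i/, so it voices to [b]. /k/ is a voiceless stop between vowels /i/ and /e/, so it voices to [g]. → [eozedabedabiige].
/ideupapoub/: /p/ is a voiceless stop between vowels /u/ and /a/, so it voices to [b]. /p/ is a voiceless stop between vowels /a/ and /o/, so it voices to [b]. → [ideubaboub].
/drodoetositeidene/: /t/ is a voiceless stop between vowels /e/ and /o/, so it voices to [d]. /t/ is a voiceless stop between vowels /i/ and /e/, so it voices to [d]. → [drodoedosideidene].
/tiheutaakiahupa/: /t/ is a voiceless stop between vowels /u/ and /a/, so it voices to [d]. /k/ is a voiceless stop between vowels /a/ and /i/, so it voices to [g]. /p/ is a voiceless stop between vowels /u/ and /a/, so it voices to [b]. → [tiheudaagiahuba].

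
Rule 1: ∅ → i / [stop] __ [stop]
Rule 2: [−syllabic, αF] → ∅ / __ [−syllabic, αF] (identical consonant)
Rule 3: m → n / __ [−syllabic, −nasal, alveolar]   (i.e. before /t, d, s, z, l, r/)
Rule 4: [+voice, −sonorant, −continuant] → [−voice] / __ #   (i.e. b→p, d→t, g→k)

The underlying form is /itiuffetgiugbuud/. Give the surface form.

Rule 1 (stop-cluster i-epenthesis): /t/ and /g/ form a stop–stop cluster, so [i] is inserted between them. /g/ and /b/ form a stop–stop cluster, so [i] is inserted between them. /itiuffetgiugbuud/ → itiuffetigiugibuud.
Rule 2 (degemination): /ff/ is a geminate; the first /f/ deletes. /itiuffetigiugibuud/ → itiufetigiugibuud.
Rule 3 (nasal place assimilation): no segment meets the environment; /itiufetigiugibuud/ is unchanged.
Rule 4 (final devoicing): /d/ is a voiced stop in word-final position, so it devoices to [t]. /itiufetigiugibuud/ → itiufetigiugibuut.

itiufetigiugibuut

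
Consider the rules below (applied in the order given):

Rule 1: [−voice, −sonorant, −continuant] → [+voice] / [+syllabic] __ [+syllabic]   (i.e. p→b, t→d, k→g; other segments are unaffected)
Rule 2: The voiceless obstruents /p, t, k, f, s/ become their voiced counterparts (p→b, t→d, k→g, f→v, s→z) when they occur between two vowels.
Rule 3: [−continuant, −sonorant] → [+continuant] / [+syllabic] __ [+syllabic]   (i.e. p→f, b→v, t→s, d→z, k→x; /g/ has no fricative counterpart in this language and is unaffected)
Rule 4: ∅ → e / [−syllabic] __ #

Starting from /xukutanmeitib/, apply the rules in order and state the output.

Rule 1 (intervocalic voicing): /k/ is a voiceless stop between vowels /u/ and /u/, so it voices to [g]. /t/ is a voiceless stop between vowels /u/ and /a/, so it voices to [d]. /t/ is a voiceless stop between vowels /i/ and /i/, so it voices to [d]. /xukutanmeitib/ → xugudanmeidib.
Rule 2 (intervocalic voicing): no segment meets the environment; /xugudanmeidib/ is unchanged.
Rule 3 (intervocalic spirantization): /d/ is a stop between vowels /u/ and /a/, so it spirantizes to the fricative [z]. /d/ is a stop between vowels /i/ and /i/, so it spirantizes to the fricative [z]. /xugudanmeidib/ → xuguzanmeizib.
Rule 4 (final e-epenthesis): the form ends in the consonant /b/, so [e] is inserted word-finally. /xuguzanmeizib/ → xuguzanmeizibe.

xuguzanmeizibe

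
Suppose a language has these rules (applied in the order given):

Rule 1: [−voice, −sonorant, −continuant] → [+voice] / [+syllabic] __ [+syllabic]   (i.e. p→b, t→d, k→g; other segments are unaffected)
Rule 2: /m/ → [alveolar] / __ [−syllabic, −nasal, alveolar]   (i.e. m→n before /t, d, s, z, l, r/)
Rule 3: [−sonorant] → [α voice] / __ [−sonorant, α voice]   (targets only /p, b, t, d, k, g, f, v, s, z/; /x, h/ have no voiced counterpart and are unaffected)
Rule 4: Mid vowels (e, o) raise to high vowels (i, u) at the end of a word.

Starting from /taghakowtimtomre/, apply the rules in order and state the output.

takhagowtintonri

Rule 1 (intervocalic voicing): /k/ is a voiceless stop between vowels /a/ and /o/, so it voices to [g]. /taghakowtimtomre/ → taghagowtimtomre.
Rule 2 (nasal place assimilation): /m/ precedes the alveolar consonant /t/, so it assimilates in place to [n]. /m/ precedes the alveolar consonant /r/, so it assimilates in place to [n]. /taghagowtimtomre/ → taghagowtintonre.
Rule 3 (regressive voicing assimilation): /g/ precedes the voiceless obstruent /h/, so it devoices to [k] by assimilation. /taghagowtintonre/ → takhagowtintonre.
Rule 4 (final vowel raising): /e/ is a mid vowel in word-final position, so it raises to [i]. /takhagowtintonre/ → takhagowtintonri.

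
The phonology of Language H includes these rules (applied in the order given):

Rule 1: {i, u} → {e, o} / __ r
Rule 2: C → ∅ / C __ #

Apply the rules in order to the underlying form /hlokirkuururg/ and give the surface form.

hlokerkuoror

Rule 1 (pre-rhotic lowering): /i/ is a high vowel immediately before /r/, so it lowers to [e]. /u/ is a high vowel immediately before /r/, so it lowers to [o]. /u/ is a high vowel immediately before /r/, so it lowers to [o]. /hlokirkuururg/ → hlokerkuororg.
Rule 2 (final cluster simplification): /g/ is the second consonant of a word-final cluster /rg/, so it deletes. /hlokerkuororg/ → hlokerkuoror.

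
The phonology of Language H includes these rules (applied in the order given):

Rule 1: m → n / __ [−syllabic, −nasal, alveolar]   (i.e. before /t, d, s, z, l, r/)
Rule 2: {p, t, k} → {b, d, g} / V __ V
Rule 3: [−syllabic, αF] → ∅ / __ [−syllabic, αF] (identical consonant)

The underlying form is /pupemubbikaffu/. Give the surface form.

Rule 1 (nasal place assimilation): no segment meets the environment; /pupemubbikaffu/ is unchanged.
Rule 2 (intervocalic voicing): /p/ is a voiceless stop between vowels /u/ and /e/, so it voices to [b]. /k/ is a voiceless stop between vowels /i/ and /a/, so it voices to [g]. /pupemubbikaffu/ → pubemubbigaffu.
Rule 3 (degemination): /bb/ is a geminate; the first /b/ deletes. /ff/ is a geminate; the first /f/ deletes. /pubemubbigaffu/ → pubemubigafu.

pubemubigafu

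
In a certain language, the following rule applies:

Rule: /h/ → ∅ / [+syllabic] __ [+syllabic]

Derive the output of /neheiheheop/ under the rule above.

/h/ occurs between vowels /e/ and /e/, so it deletes.
/h/ occurs between vowels /i/ and /e/, so it deletes.
/h/ occurs between vowels /e/ and /e/, so it deletes.
Surface form: [neeieeop].

neeieeop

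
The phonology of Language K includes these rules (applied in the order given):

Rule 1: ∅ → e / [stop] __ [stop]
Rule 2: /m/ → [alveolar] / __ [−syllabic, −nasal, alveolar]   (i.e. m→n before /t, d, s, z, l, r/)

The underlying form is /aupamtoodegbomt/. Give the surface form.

aupantoodegebont

Rule 1 (stop-cluster e-epenthesis): /g/ and /b/ form a stop–stop cluster, so [e] is inserted between them. /aupamtoodegbomt/ → aupamtoodegebomt.
Rule 2 (nasal place assimilation): /m/ precedes the alveolar consonant /t/, so it assimilates in place to [n]. /m/ precedes the alveolar consonant /t/, so it assimilates in place to [n]. /aupamtoodegebomt/ → aupantoodegebont.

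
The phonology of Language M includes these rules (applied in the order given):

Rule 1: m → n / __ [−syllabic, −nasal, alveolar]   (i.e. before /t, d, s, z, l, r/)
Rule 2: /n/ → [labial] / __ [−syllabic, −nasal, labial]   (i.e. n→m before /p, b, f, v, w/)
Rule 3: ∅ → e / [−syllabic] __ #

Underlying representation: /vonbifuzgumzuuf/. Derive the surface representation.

vombifuzgunzuufe

Rule 1 (nasal place assimilation): /m/ precedes the alveolar consonant /z/, so it assimilates in place to [n]. /vonbifuzgumzuuf/ → vonbifuzgunzuuf.
Rule 2 (nasal place assimilation): /n/ precedes the labial consonant /b/, so it assimilates in place to [m]. /vonbifuzgunzuuf/ → vombifuzgunzuuf.
Rule 3 (final e-epenthesis): the form ends in the consonant /f/, so [e] is inserted word-finally. /vombifuzgunzuuf/ → vombifuzgunzuufe.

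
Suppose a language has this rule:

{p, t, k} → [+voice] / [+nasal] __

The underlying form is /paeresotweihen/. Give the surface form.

No segment of /paeresotweihen/ meets the structural description of the rule, so the form surfaces unchanged.

paeresotweihen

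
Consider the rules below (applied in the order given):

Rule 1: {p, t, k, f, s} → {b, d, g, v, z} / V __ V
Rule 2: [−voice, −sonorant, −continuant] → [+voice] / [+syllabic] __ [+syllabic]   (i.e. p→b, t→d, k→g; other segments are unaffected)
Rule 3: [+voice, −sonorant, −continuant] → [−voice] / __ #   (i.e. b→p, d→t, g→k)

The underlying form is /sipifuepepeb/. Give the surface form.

Rule 1 (intervocalic voicing): /p/ is a voiceless obstruent between vowels /i/ and /i/, so it voices to [b]. /f/ is a voiceless obstruent between vowels /i/ and /u/, so it voices to [v]. /p/ is a voiceless obstruent between vowels /e/ and /e/, so it voices to [b]. /p/ is a voiceless obstruent between vowels /e/ and /e/, so it voices to [b]. /sipifuepepeb/ → sibivuebebeb.
Rule 2 (intervocalic voicing): no segment meets the environment; /sibivuebebeb/ is unchanged.
Rule 3 (final devoicing): /b/ is a voiced stop in word-final position, so it devoices to [p]. /sibivuebebeb/ → sibivuebebep.

sibivuebebep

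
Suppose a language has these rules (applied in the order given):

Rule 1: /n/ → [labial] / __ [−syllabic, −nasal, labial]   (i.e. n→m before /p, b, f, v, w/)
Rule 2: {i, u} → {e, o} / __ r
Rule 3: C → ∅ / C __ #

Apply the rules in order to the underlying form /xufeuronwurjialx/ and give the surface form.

Rule 1 (nasal place assimilation): /n/ precedes the labial consonant /w/, so it assimilates in place to [m]. /xufeuronwurjialx/ → xufeuromwurjialx.
Rule 2 (pre-rhotic lowering): /u/ is a high vowel immediately before /r/, so it lowers to [o]. /u/ is a high vowel immediately before /r/, so it lowers to [o]. /xufeuromwurjialx/ → xufeoromworjialx.
Rule 3 (final cluster simplification): /x/ is the second consonant of a word-final cluster /lx/, so it deletes. /xufeoromworjialx/ → xufeoromworjial.

xufeoromworjial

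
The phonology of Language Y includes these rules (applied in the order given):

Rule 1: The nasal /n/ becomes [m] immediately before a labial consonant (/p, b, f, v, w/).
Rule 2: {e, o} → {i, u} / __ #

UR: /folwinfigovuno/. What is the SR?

folwimfigovunu

Rule 1 (nasal place assimilation): /n/ precedes the labial consonant /f/, so it assimilates in place to [m]. /folwinfigovuno/ → folwimfigovuno.
Rule 2 (final vowel raising): /o/ is a mid vowel in word-final position, so it raises to [u]. /folwimfigovuno/ → folwimfigovunu.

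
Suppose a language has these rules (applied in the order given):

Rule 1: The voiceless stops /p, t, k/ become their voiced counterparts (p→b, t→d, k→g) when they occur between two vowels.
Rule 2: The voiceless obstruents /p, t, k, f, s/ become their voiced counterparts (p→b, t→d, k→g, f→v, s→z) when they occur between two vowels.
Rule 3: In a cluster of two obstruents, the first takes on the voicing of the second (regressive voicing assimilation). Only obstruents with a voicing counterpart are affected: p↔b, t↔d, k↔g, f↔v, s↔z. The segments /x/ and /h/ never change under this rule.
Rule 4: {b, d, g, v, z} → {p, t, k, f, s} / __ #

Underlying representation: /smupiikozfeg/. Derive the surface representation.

Rule 1 (intervocalic voicing): /p/ is a voiceless stop between vowels /u/ and /i/, so it voices to [b]. /k/ is a voiceless stop between vowels /i/ and /o/, so it voices to [g]. /smupiikozfeg/ → smubiigozfeg.
Rule 2 (intervocalic voicing): no segment meets the environment; /smubiigozfeg/ is unchanged.
Rule 3 (regressive voicing assimilation): /z/ precedes the voiceless obstruent /f/, so it devoices to [s] by assimilation. /smubiigozfeg/ → smubiigosfeg.
Rule 4 (final devoicing): /g/ is a voiced obstruent in word-final position, so it devoices to [k]. /smubiigosfeg/ → smubiigosfek.

smubiigosfek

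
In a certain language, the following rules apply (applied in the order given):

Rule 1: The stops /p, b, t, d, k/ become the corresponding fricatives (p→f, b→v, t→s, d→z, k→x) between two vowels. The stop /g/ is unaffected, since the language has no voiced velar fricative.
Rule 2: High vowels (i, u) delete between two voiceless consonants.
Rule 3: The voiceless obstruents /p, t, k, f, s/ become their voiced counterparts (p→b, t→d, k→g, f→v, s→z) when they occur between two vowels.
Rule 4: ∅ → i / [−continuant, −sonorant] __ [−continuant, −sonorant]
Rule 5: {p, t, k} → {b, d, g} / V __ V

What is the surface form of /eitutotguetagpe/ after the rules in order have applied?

eissodiguezagibe

Rule 1 (intervocalic spirantization): /t/ is a stop between vowels /i/ and /u/, so it spirantizes to the fricative [s]. /t/ is a stop between vowels /u/ and /o/, so it spirantizes to the fricative [s]. /t/ is a stop between vowels /e/ and /a/, so it spirantizes to the fricative [s]. /eitutotguetagpe/ → eisusotguesagpe.
Rule 2 (high vowel syncope): /u/ is a high vowel flanked by voiceless consonants /s/ and /s/, so it deletes. /eisusotguesagpe/ → eissotguesagpe.
Rule 3 (intervocalic voicing): /s/ is a voiceless obstruent between vowels /e/ and /a/, so it voices to [z]. /eissotguesagpe/ → eissotguezagpe.
Rule 4 (stop-cluster i-epenthesis): /t/ and /g/ form a stop–stop cluster, so [i] is inserted between them. /g/ and /p/ form a stop–stop cluster, so [i] is inserted between them. /eissotguezagpe/ → eissotiguezagipe.
Rule 5 (intervocalic voicing): /t/ is a voiceless stop between vowels /o/ and /i/, so it voices to [d]. /p/ is a voiceless stop between vowels /i/ and /e/, so it voices to [b]. /eissotiguezagipe/ → eissodiguezagibe.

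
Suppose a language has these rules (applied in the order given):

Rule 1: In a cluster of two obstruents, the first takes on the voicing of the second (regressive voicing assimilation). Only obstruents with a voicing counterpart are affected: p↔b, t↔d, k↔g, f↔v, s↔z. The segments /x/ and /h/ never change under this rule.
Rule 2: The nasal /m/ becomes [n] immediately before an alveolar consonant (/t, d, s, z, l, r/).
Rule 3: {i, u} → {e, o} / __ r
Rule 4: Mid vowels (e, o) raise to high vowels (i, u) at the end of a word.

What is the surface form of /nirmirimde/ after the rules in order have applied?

nermerindi

Rule 1 (regressive voicing assimilation): no segment meets the environment; /nirmirimde/ is unchanged.
Rule 2 (nasal place assimilation): /m/ precedes the alveolar consonant /d/, so it assimilates in place to [n]. /nirmirimde/ → nirmirinde.
Rule 3 (pre-rhotic lowering): /i/ is a high vowel immediately before /r/, so it lowers to [e]. /i/ is a high vowel immediately before /r/, so it lowers to [e]. /nirmirinde/ → nermerinde.
Rule 4 (final vowel raising): /e/ is a mid vowel in word-final position, so it raises to [i]. /nermerinde/ → nermerindi.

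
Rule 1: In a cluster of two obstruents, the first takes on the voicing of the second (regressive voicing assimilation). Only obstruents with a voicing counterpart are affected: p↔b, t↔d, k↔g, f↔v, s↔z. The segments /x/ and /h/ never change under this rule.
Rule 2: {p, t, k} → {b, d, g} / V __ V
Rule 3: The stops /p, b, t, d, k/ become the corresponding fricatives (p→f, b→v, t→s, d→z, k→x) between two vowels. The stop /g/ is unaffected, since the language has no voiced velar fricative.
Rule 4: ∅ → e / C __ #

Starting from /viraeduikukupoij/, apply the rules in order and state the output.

viraezuiguguvoije

Rule 1 (regressive voicing assimilation): no segment meets the environment; /viraeduikukupoij/ is unchanged.
Rule 2 (intervocalic voicing): /k/ is a voiceless stop between vowels /i/ and /u/, so it voices to [g]. /k/ is a voiceless stop between vowels /u/ and /u/, so it voices to [g]. /p/ is a voiceless stop between vowels /u/ and /o/, so it voices to [b]. /viraeduikukupoij/ → viraeduiguguboij.
Rule 3 (intervocalic spirantization): /d/ is a stop between vowels /e/ and /u/, so it spirantizes to the fricative [z]. /b/ is a stop between vowels /u/ and /o/, so it spirantizes to the fricative [v]. /viraeduiguguboij/ → viraezuiguguvoij.
Rule 4 (final e-epenthesis): the form ends in the consonant /j/, so [e] is inserted word-finally. /viraezuiguguvoij/ → viraezuiguguvoije.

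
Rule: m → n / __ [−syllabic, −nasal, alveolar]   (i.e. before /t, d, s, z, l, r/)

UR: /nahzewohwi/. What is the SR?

nahzewohwi

No segment of /nahzewohwi/ meets the structural description of the rule, so the form surfaces unchanged.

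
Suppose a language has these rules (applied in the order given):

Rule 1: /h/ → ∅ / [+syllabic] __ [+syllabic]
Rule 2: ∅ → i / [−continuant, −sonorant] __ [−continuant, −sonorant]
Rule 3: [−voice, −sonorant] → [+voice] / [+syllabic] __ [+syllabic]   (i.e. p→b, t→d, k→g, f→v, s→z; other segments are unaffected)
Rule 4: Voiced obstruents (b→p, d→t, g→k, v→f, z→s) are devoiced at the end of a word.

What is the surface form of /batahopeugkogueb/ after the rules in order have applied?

badaobeugigoguep

Rule 1 (intervocalic h-deletion): /h/ occurs between vowels /a/ and /o/, so it deletes. /batahopeugkogueb/ → bataopeugkogueb.
Rule 2 (stop-cluster i-epenthesis): /g/ and /k/ form a stop–stop cluster, so [i] is inserted between them. /bataopeugkogueb/ → bataopeugikogueb.
Rule 3 (intervocalic voicing): /t/ is a voiceless obstruent between vowels /a/ and /a/, so it voices to [d]. /p/ is a voiceless obstruent between vowels /o/ and /e/, so it voices to [b]. /k/ is a voiceless obstruent between vowels /i/ and /o/, so it voices to [g]. /bataopeugikogueb/ → badaobeugigogueb.
Rule 4 (final devoicing): /b/ is a voiced obstruent in word-final position, so it devoices to [p]. /badaobeugigogueb/ → badaobeugigoguep.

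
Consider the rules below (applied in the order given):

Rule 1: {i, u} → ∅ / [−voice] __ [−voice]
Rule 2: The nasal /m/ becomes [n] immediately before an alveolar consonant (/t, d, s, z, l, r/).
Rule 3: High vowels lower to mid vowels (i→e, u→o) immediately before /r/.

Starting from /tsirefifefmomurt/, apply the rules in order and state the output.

tsereffefmomort

Rule 1 (high vowel syncope): /i/ is a high vowel flanked by voiceless consonants /f/ and /f/, so it deletes. /tsirefifefmomurt/ → tsireffefmomurt.
Rule 2 (nasal place assimilation): no segment meets the environment; /tsireffefmomurt/ is unchanged.
Rule 3 (pre-rhotic lowering): /i/ is a high vowel immediately before /r/, so it lowers to [e]. /u/ is a high vowel immediately before /r/, so it lowers to [o]. /tsireffefmomurt/ → tsereffefmomort.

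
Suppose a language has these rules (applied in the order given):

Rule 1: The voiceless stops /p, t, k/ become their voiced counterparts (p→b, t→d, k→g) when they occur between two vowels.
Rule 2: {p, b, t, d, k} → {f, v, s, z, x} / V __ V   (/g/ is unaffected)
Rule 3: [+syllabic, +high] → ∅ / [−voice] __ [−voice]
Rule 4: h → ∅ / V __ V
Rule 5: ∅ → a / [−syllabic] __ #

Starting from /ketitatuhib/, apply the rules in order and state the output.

Rule 1 (intervocalic voicing): /t/ is a voiceless stop between vowels /e/ and /i/, so it voices to [d]. /t/ is a voiceless stop between vowels /i/ and /a/, so it voices to [d]. /t/ is a voiceless stop between vowels /a/ and /u/, so it voices to [d]. /ketitatuhib/ → kedidaduhib.
Rule 2 (intervocalic spirantization): /d/ is a stop between vowels /e/ and /i/, so it spirantizes to the fricative [z]. /d/ is a stop between vowels /i/ and /a/, so it spirantizes to the fricative [z]. /d/ is a stop between vowels /a/ and /u/, so it spirantizes to the fricative [z]. /kedidaduhib/ → kezizazuhib.
Rule 3 (high vowel syncope): no segment meets the environment; /kezizazuhib/ is unchanged.
Rule 4 (intervocalic h-deletion): /h/ occurs between vowels /u/ and /i/, so it deletes. /kezizazuhib/ → kezizazuib.
Rule 5 (final a-epenthesis): the form ends in the consonant /b/, so [a] is inserted word-finally. /kezizazuib/ → kezizazuiba.

kezizazuiba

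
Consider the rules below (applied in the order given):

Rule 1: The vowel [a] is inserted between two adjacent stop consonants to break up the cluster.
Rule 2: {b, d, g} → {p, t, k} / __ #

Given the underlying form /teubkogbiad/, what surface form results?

Rule 1 (stop-cluster a-epenthesis): /b/ and /k/ form a stop–stop cluster, so [a] is inserted between them. /g/ and /b/ form a stop–stop cluster, so [a] is inserted between them. /teubkogbiad/ → teubakogabiad.
Rule 2 (final devoicing): /d/ is a voiced stop in word-final position, so it devoices to [t]. /teubakogabiad/ → teubakogabiat.

teubakogabiat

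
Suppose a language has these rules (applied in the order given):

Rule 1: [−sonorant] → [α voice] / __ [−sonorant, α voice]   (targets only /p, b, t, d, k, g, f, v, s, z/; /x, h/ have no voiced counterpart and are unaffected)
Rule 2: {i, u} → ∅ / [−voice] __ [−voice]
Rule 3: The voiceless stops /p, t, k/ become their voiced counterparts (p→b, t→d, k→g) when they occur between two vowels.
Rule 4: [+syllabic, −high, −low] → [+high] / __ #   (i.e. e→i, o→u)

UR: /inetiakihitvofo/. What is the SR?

Rule 1 (regressive voicing assimilation): /t/ precedes the voiced obstruent /v/, so it voices to [d] by assimilation. /inetiakihitvofo/ → inetiakihidvofo.
Rule 2 (high vowel syncope): /i/ is a high vowel flanked by voiceless consonants /k/ and /h/, so it deletes. /inetiakihidvofo/ → inetiakhidvofo.
Rule 3 (intervocalic voicing): /t/ is a voiceless stop between vowels /e/ and /i/, so it voices to [d]. /inetiakhidvofo/ → inediakhidvofo.
Rule 4 (final vowel raising): /o/ is a mid vowel in word-final position, so it raises to [u]. /inediakhidvofo/ → inediakhidvofu.

inediakhidvofu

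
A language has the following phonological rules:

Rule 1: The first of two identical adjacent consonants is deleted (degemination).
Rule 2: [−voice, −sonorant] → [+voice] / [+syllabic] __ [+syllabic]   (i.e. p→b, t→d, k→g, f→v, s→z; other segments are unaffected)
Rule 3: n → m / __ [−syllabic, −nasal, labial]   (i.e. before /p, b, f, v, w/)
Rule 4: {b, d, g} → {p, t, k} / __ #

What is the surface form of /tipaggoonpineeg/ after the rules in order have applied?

Rule 1 (degemination): /gg/ is a geminate; the first /g/ deletes. /tipaggoonpineeg/ → tipagoonpineeg.
Rule 2 (intervocalic voicing): /p/ is a voiceless obstruent between vowels /i/ and /a/, so it voices to [b]. /tipagoonpineeg/ → tibagoonpineeg.
Rule 3 (nasal place assimilation): /n/ precedes the labial consonant /p/, so it assimilates in place to [m]. /tibagoonpineeg/ → tibagoompineeg.
Rule 4 (final devoicing): /g/ is a voiced stop in word-final position, so it devoices to [k]. /tibagoompineeg/ → tibagoompineek.

tibagoompineek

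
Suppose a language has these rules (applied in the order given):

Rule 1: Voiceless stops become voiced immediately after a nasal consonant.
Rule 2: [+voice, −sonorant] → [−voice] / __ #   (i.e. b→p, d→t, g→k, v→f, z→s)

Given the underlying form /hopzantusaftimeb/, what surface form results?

Rule 1 (post-nasal voicing): /t/ is a voiceless stop immediately after the nasal /n/, so it voices to [d]. /hopzantusaftimeb/ → hopzandusaftimeb.
Rule 2 (final devoicing): /b/ is a voiced obstruent in word-final position, so it devoices to [p]. /hopzandusaftimeb/ → hopzandusaftimep.

hopzandusaftimep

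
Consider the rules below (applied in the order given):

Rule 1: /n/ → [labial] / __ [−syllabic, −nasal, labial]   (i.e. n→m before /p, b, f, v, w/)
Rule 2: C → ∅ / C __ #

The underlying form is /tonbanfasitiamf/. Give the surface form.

tombamfasitiam

Rule 1 (nasal place assimilation): /n/ precedes the labial consonant /b/, so it assimilates in place to [m]. /n/ precedes the labial consonant /f/, so it assimilates in place to [m]. /tonbanfasitiamf/ → tombamfasitiamf.
Rule 2 (final cluster simplification): /f/ is the second consonant of a word-final cluster /mf/, so it deletes. /tombamfasitiamf/ → tombamfasitiam.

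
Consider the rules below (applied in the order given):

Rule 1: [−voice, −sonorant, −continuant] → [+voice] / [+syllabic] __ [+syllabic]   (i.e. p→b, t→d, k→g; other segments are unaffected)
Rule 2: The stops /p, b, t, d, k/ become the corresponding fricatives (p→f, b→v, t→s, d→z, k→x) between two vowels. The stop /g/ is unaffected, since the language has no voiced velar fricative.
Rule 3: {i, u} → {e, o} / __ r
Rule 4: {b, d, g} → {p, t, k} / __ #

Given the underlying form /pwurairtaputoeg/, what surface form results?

Rule 1 (intervocalic voicing): /p/ is a voiceless stop between vowels /a/ and /u/, so it voices to [b]. /t/ is a voiceless stop between vowels /u/ and /o/, so it voices to [d]. /pwurairtaputoeg/ → pwurairtabudoeg.
Rule 2 (intervocalic spirantization): /b/ is a stop between vowels /a/ and /u/, so it spirantizes to the fricative [v]. /d/ is a stop between vowels /u/ and /o/, so it spirantizes to the fricative [z]. /pwurairtabudoeg/ → pwurairtavuzoeg.
Rule 3 (pre-rhotic lowering): /u/ is a high vowel immediately before /r/, so it lowers to [o]. /i/ is a high vowel immediately before /r/, so it lowers to [e]. /pwurairtavuzoeg/ → pworaertavuzoeg.
Rule 4 (final devoicing): /g/ is a voiced stop in word-final position, so it devoices to [k]. /pworaertavuzoeg/ → pworaertavuzoek.

pworaertavuzoek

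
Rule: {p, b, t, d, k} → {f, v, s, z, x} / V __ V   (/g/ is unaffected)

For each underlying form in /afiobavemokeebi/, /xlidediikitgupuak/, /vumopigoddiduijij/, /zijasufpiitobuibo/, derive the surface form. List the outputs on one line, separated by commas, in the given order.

afiovavemoxeevi, xlizeziixitgufuak, vumofigoddizuijij, zijasufpiisovuivo

/afiobavemokeebi/: /b/ is a stop between vowels /o/ and /a/, so it spirantizes to the fricative [v]. /k/ is a stop between vowels /o/ and /e/, so it spirantizes to the fricative [x]. /b/ is a stop between vowels /e/ and /i/, so it spirantizes to the fricative [v]. → [afiovavemoxeevi].
/xlidediikitgupuak/: /d/ is a stop between vowels /i/ and /e/, so it spirantizes to the fricative [z]. /d/ is a stop between vowels /e/ and /i/, so it spirantizes to the fricative [z]. /k/ is a stop between vowels /i/ and /i/, so it spirantizes to the fricative [x]. /p/ is a stop between vowels /u/ and /u/, so it spirantizes to the fricative [f]. → [xlizeziixitgufuak].
/vumopigoddiduijij/: /p/ is a stop between vowels /o/ and /i/, so it spirantizes to the fricative [f]. /d/ is a stop between vowels /i/ and /u/, so it spirantizes to the fricative [z]. → [vumofigoddizuijij].
/zijasufpiitobuibo/: /t/ is a stop between vowels /i/ and /o/, so it spirantizes to the fricative [s]. /b/ is a stop between vowels /o/ and /u/, so it spirantizes to the fricative [v]. /b/ is a stop between vowels /i/ and /o/, so it spirantizes to the fricative [v]. → [zijasufpiisovuivo].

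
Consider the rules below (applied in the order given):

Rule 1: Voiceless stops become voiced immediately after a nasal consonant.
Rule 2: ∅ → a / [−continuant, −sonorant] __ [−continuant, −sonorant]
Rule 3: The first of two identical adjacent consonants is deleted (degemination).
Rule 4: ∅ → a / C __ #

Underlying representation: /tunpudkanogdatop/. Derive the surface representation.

tunbudakanogadatopa

Rule 1 (post-nasal voicing): /p/ is a voiceless stop immediately after the nasal /n/, so it voices to [b]. /tunpudkanogdatop/ → tunbudkanogdatop.
Rule 2 (stop-cluster a-epenthesis): /d/ and /k/ form a stop–stop cluster, so [a] is inserted between them. /g/ and /d/ form a stop–stop cluster, so [a] is inserted between them. /tunbudkanogdatop/ → tunbudakanogadatop.
Rule 3 (degemination): no segment meets the environment; /tunbudakanogadatop/ is unchanged.
Rule 4 (final a-epenthesis): the form ends in the consonant /p/, so [a] is inserted word-finally. /tunbudakanogadatop/ → tunbudakanogadatopa.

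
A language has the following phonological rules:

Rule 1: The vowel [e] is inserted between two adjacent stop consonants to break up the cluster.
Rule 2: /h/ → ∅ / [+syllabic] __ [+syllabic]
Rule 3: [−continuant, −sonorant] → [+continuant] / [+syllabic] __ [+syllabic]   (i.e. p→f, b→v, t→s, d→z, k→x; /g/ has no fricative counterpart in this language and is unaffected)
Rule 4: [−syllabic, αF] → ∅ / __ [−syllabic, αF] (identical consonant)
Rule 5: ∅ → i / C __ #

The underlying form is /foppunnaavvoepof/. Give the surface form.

Rule 1 (stop-cluster e-epenthesis): /p/ and /p/ form a stop–stop cluster, so [e] is inserted between them. /foppunnaavvoepof/ → fopepunnaavvoepof.
Rule 2 (intervocalic h-deletion): no segment meets the environment; /fopepunnaavvoepof/ is unchanged.
Rule 3 (intervocalic spirantization): /p/ is a stop between vowels /o/ and /e/, so it spirantizes to the fricative [f]. /p/ is a stop between vowels /e/ and /u/, so it spirantizes to the fricative [f]. /p/ is a stop between vowels /e/ and /o/, so it spirantizes to the fricative [f]. /fopepunnaavvoepof/ → fofefunnaavvoefof.
Rule 4 (degemination): /nn/ is a geminate; the first /n/ deletes. /vv/ is a geminate; the first /v/ deletes. /fofefunnaavvoefof/ → fofefunaavoefof.
Rule 5 (final i-epenthesis): the form ends in the consonant /f/, so [i] is inserted word-finally. /fofefunaavoefof/ → fofefunaavoefofi.

fofefunaavoefofi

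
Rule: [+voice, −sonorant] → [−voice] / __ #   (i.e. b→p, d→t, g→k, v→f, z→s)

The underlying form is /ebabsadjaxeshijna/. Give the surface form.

No segment of /ebabsadjaxeshijna/ meets the structural description of the rule, so the form surfaces unchanged.

ebabsadjaxeshijna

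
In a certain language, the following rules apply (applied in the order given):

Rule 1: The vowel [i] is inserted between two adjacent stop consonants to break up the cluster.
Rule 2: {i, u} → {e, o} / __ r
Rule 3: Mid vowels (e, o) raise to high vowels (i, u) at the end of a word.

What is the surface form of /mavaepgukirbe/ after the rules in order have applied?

mavaepigukerbi

Rule 1 (stop-cluster i-epenthesis): /p/ and /g/ form a stop–stop cluster, so [i] is inserted between them. /mavaepgukirbe/ → mavaepigukirbe.
Rule 2 (pre-rhotic lowering): /i/ is a high vowel immediately before /r/, so it lowers to [e]. /mavaepigukirbe/ → mavaepigukerbe.
Rule 3 (final vowel raising): /e/ is a mid vowel in word-final position, so it raises to [i]. /mavaepigukerbe/ → mavaepigukerbi.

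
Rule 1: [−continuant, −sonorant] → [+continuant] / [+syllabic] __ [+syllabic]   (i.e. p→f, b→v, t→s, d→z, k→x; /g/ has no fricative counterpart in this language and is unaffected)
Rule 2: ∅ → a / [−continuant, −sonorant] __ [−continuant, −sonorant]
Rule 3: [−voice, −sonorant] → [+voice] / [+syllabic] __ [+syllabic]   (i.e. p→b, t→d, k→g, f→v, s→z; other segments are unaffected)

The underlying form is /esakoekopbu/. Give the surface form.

Rule 1 (intervocalic spirantization): /k/ is a stop between vowels /a/ and /o/, so it spirantizes to the fricative [x]. /k/ is a stop between vowels /e/ and /o/, so it spirantizes to the fricative [x]. /esakoekopbu/ → esaxoexopbu.
Rule 2 (stop-cluster a-epenthesis): /p/ and /b/ form a stop–stop cluster, so [a] is inserted between them. /esaxoexopbu/ → esaxoexopabu.
Rule 3 (intervocalic voicing): /s/ is a voiceless obstruent between vowels /e/ and /a/, so it voices to [z]. /p/ is a voiceless obstruent between vowels /o/ and /a/, so it voices to [b]. /esaxoexopabu/ → ezaxoexobabu.

ezaxoexobabu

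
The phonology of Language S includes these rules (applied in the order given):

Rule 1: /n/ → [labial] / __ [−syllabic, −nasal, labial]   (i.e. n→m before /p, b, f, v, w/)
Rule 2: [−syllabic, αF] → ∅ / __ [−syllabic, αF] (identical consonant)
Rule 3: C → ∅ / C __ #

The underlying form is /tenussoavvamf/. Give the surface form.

tenusoavam

Rule 1 (nasal place assimilation): no segment meets the environment; /tenussoavvamf/ is unchanged.
Rule 2 (degemination): /ss/ is a geminate; the first /s/ deletes. /vv/ is a geminate; the first /v/ deletes. /tenussoavvamf/ → tenusoavamf.
Rule 3 (final cluster simplification): /f/ is the second consonant of a word-final cluster /mf/, so it deletes. /tenusoavamf/ → tenusoavam.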